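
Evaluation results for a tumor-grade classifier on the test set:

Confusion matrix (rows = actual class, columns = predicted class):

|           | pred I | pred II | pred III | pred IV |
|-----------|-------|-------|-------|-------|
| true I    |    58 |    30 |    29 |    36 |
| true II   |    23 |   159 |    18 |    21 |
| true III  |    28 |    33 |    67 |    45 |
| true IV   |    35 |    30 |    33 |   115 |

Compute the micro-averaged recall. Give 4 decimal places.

Micro-averaging pools counts across classes: ΣTP=399, ΣFP=361, ΣFN=361.
Micro-recall = TP/(TP+FN) on pooled counts = 0.5250 (equals overall accuracy in single-label multiclass).

0.5250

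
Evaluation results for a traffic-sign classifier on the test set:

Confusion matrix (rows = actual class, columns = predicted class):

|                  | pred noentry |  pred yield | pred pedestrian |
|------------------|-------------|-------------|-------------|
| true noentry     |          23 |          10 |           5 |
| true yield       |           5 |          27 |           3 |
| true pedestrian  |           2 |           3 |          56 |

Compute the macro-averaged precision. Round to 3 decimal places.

Per-class precision (TP/(TP+FP)):
  noentry: TP=23, FP=5+2=7 → 23/30 = 0.7667
  yield: TP=27, FP=10+3=13 → 27/40 = 0.6750
  pedestrian: TP=56, FP=5+3=8 → 56/64 = 0.8750
Macro-precision = mean = (0.7667 + 0.6750 + 0.8750) / 3 = 0.772

0.772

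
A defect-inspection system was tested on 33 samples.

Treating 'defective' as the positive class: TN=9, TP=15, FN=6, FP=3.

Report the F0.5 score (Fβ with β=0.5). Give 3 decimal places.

Fβ = (1+β²)·TP / ((1+β²)·TP + β²·FN + FP), with β²=1/4
= 1.25·15 / (1.25·15 + 0.25·6 + 3) = 0.806

0.806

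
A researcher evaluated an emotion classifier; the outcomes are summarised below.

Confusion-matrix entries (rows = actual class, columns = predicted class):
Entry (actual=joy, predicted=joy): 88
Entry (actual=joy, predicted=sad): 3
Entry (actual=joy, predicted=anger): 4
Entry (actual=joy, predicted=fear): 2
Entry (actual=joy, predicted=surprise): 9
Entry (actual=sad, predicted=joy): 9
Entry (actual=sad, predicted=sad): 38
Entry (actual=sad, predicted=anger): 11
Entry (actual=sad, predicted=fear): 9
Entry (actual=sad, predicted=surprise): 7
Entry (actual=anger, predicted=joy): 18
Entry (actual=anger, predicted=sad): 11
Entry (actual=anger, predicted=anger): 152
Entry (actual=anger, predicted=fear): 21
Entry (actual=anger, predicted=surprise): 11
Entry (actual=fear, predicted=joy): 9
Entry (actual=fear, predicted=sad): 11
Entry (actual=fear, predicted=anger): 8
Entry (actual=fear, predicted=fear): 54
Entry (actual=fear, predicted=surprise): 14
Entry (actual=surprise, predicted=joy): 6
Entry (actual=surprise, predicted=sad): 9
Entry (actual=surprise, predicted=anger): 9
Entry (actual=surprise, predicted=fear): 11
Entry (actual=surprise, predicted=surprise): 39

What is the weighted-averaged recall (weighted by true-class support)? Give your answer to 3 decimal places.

Per-class recall (TP/(TP+FN)):
  joy: TP=88, FN=3+4+2+9=18 → 88/106 = 0.8302
  sad: TP=38, FN=9+11+9+7=36 → 38/74 = 0.5135
  anger: TP=152, FN=18+11+21+11=61 → 152/213 = 0.7136
  fear: TP=54, FN=9+11+8+14=42 → 54/96 = 0.5625
  surprise: TP=39, FN=6+9+9+11=35 → 39/74 = 0.5270
Weighted-recall = Σ (supportᵢ/N)·recallᵢ with N=563: (106/563)·0.8302 + (74/563)·0.5135 + (213/563)·0.7136 + (96/563)·0.5625 + (74/563)·0.5270 = 0.659

0.659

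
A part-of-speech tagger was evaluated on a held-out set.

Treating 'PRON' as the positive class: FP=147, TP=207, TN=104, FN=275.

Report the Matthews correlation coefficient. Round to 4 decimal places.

-0.1483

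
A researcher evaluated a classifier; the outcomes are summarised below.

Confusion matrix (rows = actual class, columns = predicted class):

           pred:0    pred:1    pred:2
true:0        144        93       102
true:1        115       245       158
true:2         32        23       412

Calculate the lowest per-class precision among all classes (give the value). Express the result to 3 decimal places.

0.495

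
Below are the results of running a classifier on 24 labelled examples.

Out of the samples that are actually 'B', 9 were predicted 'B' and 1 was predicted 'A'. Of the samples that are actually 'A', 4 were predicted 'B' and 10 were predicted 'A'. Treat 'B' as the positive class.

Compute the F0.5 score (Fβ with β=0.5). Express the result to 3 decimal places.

Fβ = (1+β²)·TP / ((1+β²)·TP + β²·FN + FP), with β²=1/4
= 1.25·9 / (1.25·9 + 0.25·1 + 4) = 0.726

0.726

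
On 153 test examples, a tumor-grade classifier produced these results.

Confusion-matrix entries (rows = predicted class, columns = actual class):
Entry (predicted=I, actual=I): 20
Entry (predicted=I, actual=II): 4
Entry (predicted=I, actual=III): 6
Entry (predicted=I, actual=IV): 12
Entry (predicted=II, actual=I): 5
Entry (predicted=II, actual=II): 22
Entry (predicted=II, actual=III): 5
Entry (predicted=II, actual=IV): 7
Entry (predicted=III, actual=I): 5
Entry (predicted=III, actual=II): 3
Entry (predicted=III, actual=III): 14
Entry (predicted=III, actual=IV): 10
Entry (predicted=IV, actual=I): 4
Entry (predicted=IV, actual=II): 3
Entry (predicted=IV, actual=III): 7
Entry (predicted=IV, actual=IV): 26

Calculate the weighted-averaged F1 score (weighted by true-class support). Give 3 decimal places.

0.535

Per-class F1 score (2·TP/(2·TP+FP+FN)):
  I: TP=20, FP=4+6+12=22, FN=5+5+4=14 → 40/76 = 0.5263
  II: TP=22, FP=5+5+7=17, FN=4+3+3=10 → 44/71 = 0.6197
  III: TP=14, FP=5+3+10=18, FN=6+5+7=18 → 28/64 = 0.4375
  IV: TP=26, FP=4+3+7=14, FN=12+7+10=29 → 52/95 = 0.5474
Weighted-F1 score = Σ (supportᵢ/N)·F1 scoreᵢ with N=153: (34/153)·0.5263 + (32/153)·0.6197 + (32/153)·0.4375 + (55/153)·0.5474 = 0.535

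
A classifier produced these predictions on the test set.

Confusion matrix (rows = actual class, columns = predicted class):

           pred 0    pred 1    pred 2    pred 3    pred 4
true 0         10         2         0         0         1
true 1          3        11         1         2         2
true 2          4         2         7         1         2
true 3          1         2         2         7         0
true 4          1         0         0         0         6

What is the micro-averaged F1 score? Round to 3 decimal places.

0.612

Micro-averaging pools counts across classes: ΣTP=41, ΣFP=26, ΣFN=26.
Micro-F1 score = 2·TP/(2·TP+FP+FN) on pooled counts = 0.612 (equals overall accuracy in single-label multiclass).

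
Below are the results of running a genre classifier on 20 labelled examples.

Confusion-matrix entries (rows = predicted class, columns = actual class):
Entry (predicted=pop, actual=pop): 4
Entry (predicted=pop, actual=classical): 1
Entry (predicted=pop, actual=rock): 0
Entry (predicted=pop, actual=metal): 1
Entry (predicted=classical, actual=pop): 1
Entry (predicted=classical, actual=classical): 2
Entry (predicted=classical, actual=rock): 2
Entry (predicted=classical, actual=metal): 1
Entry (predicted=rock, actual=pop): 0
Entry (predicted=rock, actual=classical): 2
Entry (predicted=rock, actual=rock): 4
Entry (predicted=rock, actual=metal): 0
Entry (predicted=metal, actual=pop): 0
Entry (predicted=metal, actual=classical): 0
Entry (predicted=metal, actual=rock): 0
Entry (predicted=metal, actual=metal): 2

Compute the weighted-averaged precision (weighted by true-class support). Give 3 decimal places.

0.650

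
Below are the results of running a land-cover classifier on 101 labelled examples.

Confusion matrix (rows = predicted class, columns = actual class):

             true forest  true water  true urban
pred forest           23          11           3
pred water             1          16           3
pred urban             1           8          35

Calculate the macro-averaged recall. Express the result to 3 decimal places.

Per-class recall (TP/(TP+FN)):
  forest: TP=23, FN=1+1=2 → 23/25 = 0.9200
  water: TP=16, FN=11+8=19 → 16/35 = 0.4571
  urban: TP=35, FN=3+3=6 → 35/41 = 0.8537
Macro-recall = mean = (0.9200 + 0.4571 + 0.8537) / 3 = 0.744

0.744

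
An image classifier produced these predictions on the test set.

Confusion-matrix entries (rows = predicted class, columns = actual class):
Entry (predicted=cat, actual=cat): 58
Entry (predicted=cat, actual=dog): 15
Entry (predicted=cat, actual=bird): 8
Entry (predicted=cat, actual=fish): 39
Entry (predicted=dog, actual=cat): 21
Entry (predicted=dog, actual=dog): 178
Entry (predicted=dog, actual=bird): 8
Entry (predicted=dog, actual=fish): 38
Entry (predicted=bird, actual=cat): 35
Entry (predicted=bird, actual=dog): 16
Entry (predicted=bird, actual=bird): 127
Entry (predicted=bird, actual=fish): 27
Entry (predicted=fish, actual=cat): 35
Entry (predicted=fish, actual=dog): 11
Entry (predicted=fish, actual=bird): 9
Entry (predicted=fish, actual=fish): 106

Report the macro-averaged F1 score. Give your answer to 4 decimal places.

Per-class F1 score (2·TP/(2·TP+FP+FN)):
  cat: TP=58, FP=15+8+39=62, FN=21+35+35=91 → 116/269 = 0.43123
  dog: TP=178, FP=21+8+38=67, FN=15+16+11=42 → 356/465 = 0.76559
  bird: TP=127, FP=35+16+27=78, FN=8+8+9=25 → 254/357 = 0.71148
  fish: TP=106, FP=35+11+9=55, FN=39+38+27=104 → 212/371 = 0.57143
Macro-F1 score = mean = (0.43123 + 0.76559 + 0.71148 + 0.57143) / 4 = 0.6199

0.6199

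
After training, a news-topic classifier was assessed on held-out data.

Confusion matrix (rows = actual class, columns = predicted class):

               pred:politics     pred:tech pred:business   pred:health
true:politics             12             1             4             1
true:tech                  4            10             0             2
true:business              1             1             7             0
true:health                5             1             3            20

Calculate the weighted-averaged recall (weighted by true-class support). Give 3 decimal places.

Per-class recall (TP/(TP+FN)):
  politics: TP=12, FN=1+4+1=6 → 12/18 = 0.6667
  tech: TP=10, FN=4+0+2=6 → 10/16 = 0.6250
  business: TP=7, FN=1+1+0=2 → 7/9 = 0.7778
  health: TP=20, FN=5+1+3=9 → 20/29 = 0.6897
Weighted-recall = Σ (supportᵢ/N)·recallᵢ with N=72: (18/72)·0.6667 + (16/72)·0.6250 + (9/72)·0.7778 + (29/72)·0.6897 = 0.681

0.681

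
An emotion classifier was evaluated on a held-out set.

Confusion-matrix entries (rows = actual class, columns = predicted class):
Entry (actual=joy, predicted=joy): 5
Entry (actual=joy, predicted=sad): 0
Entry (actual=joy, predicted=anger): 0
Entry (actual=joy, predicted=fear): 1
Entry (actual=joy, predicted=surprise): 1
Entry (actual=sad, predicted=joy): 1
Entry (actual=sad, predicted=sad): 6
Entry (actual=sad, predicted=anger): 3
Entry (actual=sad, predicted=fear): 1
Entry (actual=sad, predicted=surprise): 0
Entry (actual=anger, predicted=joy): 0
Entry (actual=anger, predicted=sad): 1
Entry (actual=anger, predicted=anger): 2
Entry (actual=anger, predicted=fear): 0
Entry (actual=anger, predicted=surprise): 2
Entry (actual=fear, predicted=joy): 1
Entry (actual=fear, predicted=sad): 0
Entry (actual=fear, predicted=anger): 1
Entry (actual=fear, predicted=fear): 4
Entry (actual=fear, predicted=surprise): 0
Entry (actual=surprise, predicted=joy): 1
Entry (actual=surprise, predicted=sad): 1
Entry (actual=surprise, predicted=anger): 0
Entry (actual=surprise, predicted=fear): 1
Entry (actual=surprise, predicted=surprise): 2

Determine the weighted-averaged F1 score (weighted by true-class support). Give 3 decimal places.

0.562

Per-class F1 score (2·TP/(2·TP+FP+FN)):
  joy: TP=5, FP=1+0+1+1=3, FN=0+0+1+1=2 → 10/15 = 0.6667
  sad: TP=6, FP=0+1+0+1=2, FN=1+3+1+0=5 → 12/19 = 0.6316
  anger: TP=2, FP=0+3+1+0=4, FN=0+1+0+2=3 → 4/11 = 0.3636
  fear: TP=4, FP=1+1+0+1=3, FN=1+0+1+0=2 → 8/13 = 0.6154
  surprise: TP=2, FP=1+0+2+0=3, FN=1+1+0+1=3 → 4/10 = 0.4000
Weighted-F1 score = Σ (supportᵢ/N)·F1 scoreᵢ with N=34: (7/34)·0.6667 + (11/34)·0.6316 + (5/34)·0.3636 + (6/34)·0.6154 + (5/34)·0.4000 = 0.562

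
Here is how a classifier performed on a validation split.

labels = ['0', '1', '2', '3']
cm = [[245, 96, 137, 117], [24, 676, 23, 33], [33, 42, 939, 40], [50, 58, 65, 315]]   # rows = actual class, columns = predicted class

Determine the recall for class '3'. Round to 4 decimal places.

0.6455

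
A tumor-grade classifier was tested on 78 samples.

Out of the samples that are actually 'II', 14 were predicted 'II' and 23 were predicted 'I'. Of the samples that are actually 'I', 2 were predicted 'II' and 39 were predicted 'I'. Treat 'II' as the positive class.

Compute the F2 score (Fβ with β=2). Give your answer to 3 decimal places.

Fβ = (1+β²)·TP / ((1+β²)·TP + β²·FN + FP), with β²=4
= 5·14 / (5·14 + 4·23 + 2) = 0.427

0.427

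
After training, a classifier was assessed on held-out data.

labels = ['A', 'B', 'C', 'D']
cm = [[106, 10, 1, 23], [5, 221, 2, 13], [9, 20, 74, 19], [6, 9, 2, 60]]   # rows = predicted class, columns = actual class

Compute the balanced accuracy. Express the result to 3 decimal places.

Balanced accuracy = mean of per-class recall.
  A: recall = 106/126 = 0.8413
  B: recall = 221/260 = 0.8500
  C: recall = 74/79 = 0.9367
  D: recall = 60/115 = 0.5217
Mean = (0.8413 + 0.8500 + 0.9367 + 0.5217) / 4 = 0.787

0.787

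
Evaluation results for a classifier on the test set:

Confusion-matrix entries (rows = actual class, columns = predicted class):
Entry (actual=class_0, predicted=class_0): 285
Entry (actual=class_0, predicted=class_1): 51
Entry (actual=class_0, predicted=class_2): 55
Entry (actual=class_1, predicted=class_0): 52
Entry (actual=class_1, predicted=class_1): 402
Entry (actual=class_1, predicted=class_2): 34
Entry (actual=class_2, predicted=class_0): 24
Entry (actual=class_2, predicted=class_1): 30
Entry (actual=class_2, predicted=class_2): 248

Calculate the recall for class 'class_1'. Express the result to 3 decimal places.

0.824

Treat 'class_1' as positive and all other classes as negative.
recall = TP/(TP+FN).
class_1: TP=402, FN=52+34=86 → 402/488 = 0.8238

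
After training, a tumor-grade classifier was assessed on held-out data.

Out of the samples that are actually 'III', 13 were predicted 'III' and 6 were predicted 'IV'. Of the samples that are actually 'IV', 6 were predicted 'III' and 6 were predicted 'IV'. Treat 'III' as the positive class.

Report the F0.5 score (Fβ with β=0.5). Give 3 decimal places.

0.684

Fβ = (1+β²)·TP / ((1+β²)·TP + β²·FN + FP), with β²=1/4
= 1.25·13 / (1.25·13 + 0.25·6 + 6) = 0.684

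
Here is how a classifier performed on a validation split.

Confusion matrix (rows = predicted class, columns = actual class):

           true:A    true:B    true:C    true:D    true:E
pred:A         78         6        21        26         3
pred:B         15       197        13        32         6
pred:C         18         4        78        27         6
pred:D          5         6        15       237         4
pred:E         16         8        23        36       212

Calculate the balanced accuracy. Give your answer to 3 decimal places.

Balanced accuracy = mean of per-class recall.
  A: recall = 78/132 = 0.5909
  B: recall = 197/221 = 0.8914
  C: recall = 78/150 = 0.5200
  D: recall = 237/358 = 0.6620
  E: recall = 212/231 = 0.9177
Mean = (0.5909 + 0.8914 + 0.5200 + 0.6620 + 0.9177) / 5 = 0.716

0.716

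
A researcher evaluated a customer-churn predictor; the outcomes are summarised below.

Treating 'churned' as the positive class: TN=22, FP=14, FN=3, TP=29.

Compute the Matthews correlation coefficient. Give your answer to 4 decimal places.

0.5356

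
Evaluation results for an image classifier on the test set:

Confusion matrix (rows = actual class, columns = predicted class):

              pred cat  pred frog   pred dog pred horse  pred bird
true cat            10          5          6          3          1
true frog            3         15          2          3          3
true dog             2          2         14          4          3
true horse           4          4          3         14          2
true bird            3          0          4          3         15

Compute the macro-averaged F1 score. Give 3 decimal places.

0.530

Per-class F1 score (2·TP/(2·TP+FP+FN)):
  cat: TP=10, FP=3+2+4+3=12, FN=5+6+3+1=15 → 20/47 = 0.4255
  frog: TP=15, FP=5+2+4+0=11, FN=3+2+3+3=11 → 30/52 = 0.5769
  dog: TP=14, FP=6+2+3+4=15, FN=2+2+4+3=11 → 28/54 = 0.5185
  horse: TP=14, FP=3+3+4+3=13, FN=4+4+3+2=13 → 28/54 = 0.5185
  bird: TP=15, FP=1+3+3+2=9, FN=3+0+4+3=10 → 30/49 = 0.6122
Macro-F1 score = mean = (0.4255 + 0.5769 + 0.5185 + 0.5185 + 0.6122) / 5 = 0.530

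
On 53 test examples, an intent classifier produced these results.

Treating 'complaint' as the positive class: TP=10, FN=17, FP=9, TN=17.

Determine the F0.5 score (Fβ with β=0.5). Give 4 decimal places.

0.4854

Fβ = (1+β²)·TP / ((1+β²)·TP + β²·FN + FP), with β²=1/4
= 1.25·10 / (1.25·10 + 0.25·17 + 9) = 0.4854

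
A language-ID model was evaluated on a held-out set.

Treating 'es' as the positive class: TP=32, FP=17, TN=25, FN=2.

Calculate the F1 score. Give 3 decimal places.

Precision = TP/(TP+FP) = 32/49 = 0.6531
Recall = TP/(TP+FN) = 32/34 = 0.9412
F1 = 2·TP/(2·TP+FP+FN) = 64/83 = 0.771

0.771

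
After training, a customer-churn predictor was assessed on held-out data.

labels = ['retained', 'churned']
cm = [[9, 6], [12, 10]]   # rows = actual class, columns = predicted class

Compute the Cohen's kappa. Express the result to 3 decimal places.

Observed agreement pₒ = trace/N = 19/37 = 0.5135
Expected agreement pₑ = Σ (rowᵢ·colᵢ)/N² = (15·21 + 22·16)/37² = 0.4872
κ = (pₒ − pₑ)/(1 − pₑ) = (0.5135 − 0.4872)/(1 − 0.4872) = 0.051

0.051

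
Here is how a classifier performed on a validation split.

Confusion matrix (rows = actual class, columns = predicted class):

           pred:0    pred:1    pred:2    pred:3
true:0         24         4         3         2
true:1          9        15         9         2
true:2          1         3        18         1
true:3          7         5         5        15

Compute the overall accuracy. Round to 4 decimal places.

0.5854

Accuracy = trace / total = (24+15+18+15=72) / 123 = 72/123 = 0.5854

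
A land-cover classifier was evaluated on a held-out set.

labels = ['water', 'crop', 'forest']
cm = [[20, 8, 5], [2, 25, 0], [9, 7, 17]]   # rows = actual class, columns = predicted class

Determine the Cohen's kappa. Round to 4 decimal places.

0.5046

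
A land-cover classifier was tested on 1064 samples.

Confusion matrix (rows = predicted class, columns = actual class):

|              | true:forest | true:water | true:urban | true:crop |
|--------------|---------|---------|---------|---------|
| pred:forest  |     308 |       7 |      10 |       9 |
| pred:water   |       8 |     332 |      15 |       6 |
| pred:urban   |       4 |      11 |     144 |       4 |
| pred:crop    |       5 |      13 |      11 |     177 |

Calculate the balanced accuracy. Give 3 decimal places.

Balanced accuracy = mean of per-class recall.
  forest: recall = 308/325 = 0.9477
  water: recall = 332/363 = 0.9146
  urban: recall = 144/180 = 0.8000
  crop: recall = 177/196 = 0.9031
Mean = (0.9477 + 0.9146 + 0.8000 + 0.9031) / 4 = 0.891

0.891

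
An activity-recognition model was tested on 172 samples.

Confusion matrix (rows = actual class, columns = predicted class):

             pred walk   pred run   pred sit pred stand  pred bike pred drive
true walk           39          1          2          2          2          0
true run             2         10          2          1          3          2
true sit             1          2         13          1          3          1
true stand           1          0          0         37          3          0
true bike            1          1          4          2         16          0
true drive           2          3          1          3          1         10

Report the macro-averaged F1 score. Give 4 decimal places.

0.6775

Per-class F1 score (2·TP/(2·TP+FP+FN)):
  walk: TP=39, FP=2+1+1+1+2=7, FN=1+2+2+2+0=7 → 78/92 = 0.84783
  run: TP=10, FP=1+2+0+1+3=7, FN=2+2+1+3+2=10 → 20/37 = 0.54054
  sit: TP=13, FP=2+2+0+4+1=9, FN=1+2+1+3+1=8 → 26/43 = 0.60465
  stand: TP=37, FP=2+1+1+2+3=9, FN=1+0+0+3+0=4 → 74/87 = 0.85057
  bike: TP=16, FP=2+3+3+3+1=12, FN=1+1+4+2+0=8 → 32/52 = 0.61538
  drive: TP=10, FP=0+2+1+0+0=3, FN=2+3+1+3+1=10 → 20/33 = 0.60606
Macro-F1 score = mean = (0.84783 + 0.54054 + 0.60465 + 0.85057 + 0.61538 + 0.60606) / 6 = 0.6775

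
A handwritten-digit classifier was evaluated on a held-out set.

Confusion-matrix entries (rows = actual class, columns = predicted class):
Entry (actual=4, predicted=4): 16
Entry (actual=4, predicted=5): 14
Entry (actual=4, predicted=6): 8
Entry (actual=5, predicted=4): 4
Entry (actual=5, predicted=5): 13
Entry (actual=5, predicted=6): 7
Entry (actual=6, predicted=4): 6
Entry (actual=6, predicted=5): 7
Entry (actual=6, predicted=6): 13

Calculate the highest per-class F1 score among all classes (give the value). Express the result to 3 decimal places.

0.500

Per-class F1 score (2·TP/(2·TP+FP+FN)):
  4: TP=16, FP=4+6=10, FN=14+8=22 → 32/64 = 0.5000
  5: TP=13, FP=14+7=21, FN=4+7=11 → 26/58 = 0.4483
  6: TP=13, FP=8+7=15, FN=6+7=13 → 26/54 = 0.4815
Highest is class '4' with F1 score = 0.500.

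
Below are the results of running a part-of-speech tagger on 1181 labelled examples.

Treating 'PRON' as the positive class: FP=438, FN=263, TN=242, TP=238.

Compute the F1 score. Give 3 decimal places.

0.404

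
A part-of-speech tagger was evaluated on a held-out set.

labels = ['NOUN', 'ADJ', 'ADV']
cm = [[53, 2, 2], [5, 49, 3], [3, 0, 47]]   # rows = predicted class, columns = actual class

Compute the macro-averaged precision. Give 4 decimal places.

Per-class precision (TP/(TP+FP)):
  NOUN: TP=53, FP=2+2=4 → 53/57 = 0.92982
  ADJ: TP=49, FP=5+3=8 → 49/57 = 0.85965
  ADV: TP=47, FP=3+0=3 → 47/50 = 0.94000
Macro-precision = mean = (0.92982 + 0.85965 + 0.94000) / 3 = 0.9098

0.9098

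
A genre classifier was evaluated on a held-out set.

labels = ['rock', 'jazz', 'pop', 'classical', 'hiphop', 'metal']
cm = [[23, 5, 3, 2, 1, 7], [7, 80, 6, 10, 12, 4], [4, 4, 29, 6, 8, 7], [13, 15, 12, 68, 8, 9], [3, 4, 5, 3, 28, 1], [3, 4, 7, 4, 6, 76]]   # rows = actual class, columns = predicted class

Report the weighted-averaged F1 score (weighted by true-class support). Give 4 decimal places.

0.6284

Per-class F1 score (2·TP/(2·TP+FP+FN)):
  rock: TP=23, FP=7+4+13+3+3=30, FN=5+3+2+1+7=18 → 46/94 = 0.48936
  jazz: TP=80, FP=5+4+15+4+4=32, FN=7+6+10+12+4=39 → 160/231 = 0.69264
  pop: TP=29, FP=3+6+12+5+7=33, FN=4+4+6+8+7=29 → 58/120 = 0.48333
  classical: TP=68, FP=2+10+6+3+4=25, FN=13+15+12+8+9=57 → 136/218 = 0.62385
  hiphop: TP=28, FP=1+12+8+8+6=35, FN=3+4+5+3+1=16 → 56/107 = 0.52336
  metal: TP=76, FP=7+4+7+9+1=28, FN=3+4+7+4+6=24 → 152/204 = 0.74510
Weighted-F1 score = Σ (supportᵢ/N)·F1 scoreᵢ with N=487: (41/487)·0.48936 + (119/487)·0.69264 + (58/487)·0.48333 + (125/487)·0.62385 + (44/487)·0.52336 + (100/487)·0.74510 = 0.6284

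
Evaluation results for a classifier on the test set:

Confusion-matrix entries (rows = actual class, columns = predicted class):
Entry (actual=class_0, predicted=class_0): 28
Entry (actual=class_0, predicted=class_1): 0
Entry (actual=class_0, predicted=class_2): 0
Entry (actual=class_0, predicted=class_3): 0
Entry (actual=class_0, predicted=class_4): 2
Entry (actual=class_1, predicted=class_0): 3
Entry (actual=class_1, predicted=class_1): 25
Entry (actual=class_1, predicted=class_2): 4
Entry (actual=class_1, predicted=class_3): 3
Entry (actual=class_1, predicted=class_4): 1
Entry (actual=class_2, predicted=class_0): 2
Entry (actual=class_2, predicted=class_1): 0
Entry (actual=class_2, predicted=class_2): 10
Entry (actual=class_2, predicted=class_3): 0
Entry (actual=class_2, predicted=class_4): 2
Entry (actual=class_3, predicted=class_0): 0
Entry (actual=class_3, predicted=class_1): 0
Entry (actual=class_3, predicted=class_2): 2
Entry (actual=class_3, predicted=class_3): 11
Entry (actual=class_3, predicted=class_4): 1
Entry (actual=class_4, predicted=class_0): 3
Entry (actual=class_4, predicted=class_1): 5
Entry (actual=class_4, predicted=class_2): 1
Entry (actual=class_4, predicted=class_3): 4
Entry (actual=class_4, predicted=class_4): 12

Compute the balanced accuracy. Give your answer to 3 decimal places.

0.722

Balanced accuracy = mean of per-class recall.
  class_0: recall = 28/30 = 0.9333
  class_1: recall = 25/36 = 0.6944
  class_2: recall = 10/14 = 0.7143
  class_3: recall = 11/14 = 0.7857
  class_4: recall = 12/25 = 0.4800
Mean = (0.9333 + 0.6944 + 0.7143 + 0.7857 + 0.4800) / 5 = 0.722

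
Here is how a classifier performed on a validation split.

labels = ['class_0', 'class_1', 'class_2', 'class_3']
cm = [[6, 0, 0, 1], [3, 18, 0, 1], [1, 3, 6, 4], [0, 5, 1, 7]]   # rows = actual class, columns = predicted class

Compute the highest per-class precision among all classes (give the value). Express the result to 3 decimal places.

0.857

Per-class precision (TP/(TP+FP)):
  class_0: TP=6, FP=3+1+0=4 → 6/10 = 0.6000
  class_1: TP=18, FP=0+3+5=8 → 18/26 = 0.6923
  class_2: TP=6, FP=0+0+1=1 → 6/7 = 0.8571
  class_3: TP=7, FP=1+1+4=6 → 7/13 = 0.5385
Highest is class 'class_2' with precision = 0.857.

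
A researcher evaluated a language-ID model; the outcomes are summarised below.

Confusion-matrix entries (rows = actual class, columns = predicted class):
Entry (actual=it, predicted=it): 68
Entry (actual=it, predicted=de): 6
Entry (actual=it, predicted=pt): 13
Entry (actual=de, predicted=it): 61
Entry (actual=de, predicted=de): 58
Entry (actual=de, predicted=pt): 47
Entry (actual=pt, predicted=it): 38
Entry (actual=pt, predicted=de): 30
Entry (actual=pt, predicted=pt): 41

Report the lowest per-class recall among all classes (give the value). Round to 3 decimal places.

Per-class recall (TP/(TP+FN)):
  it: TP=68, FN=6+13=19 → 68/87 = 0.7816
  de: TP=58, FN=61+47=108 → 58/166 = 0.3494
  pt: TP=41, FN=38+30=68 → 41/109 = 0.3761
Lowest is class 'de' with recall = 0.349.

0.349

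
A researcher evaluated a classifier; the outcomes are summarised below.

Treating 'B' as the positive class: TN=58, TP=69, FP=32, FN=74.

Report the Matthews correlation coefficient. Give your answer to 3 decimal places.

MCC = (TP·TN − FP·FN) / √((TP+FP)(TP+FN)(TN+FP)(TN+FN))
Numerator = 69·58 − 32·74 = 1634
Denominator = √(101·143·90·132) = √171582840 = 13098.9633
MCC = 1634 / 13098.9633 = 0.125

0.125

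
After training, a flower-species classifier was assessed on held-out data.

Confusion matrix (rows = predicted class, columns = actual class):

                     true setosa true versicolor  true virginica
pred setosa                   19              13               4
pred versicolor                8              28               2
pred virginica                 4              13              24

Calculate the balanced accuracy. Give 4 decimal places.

0.6438

Balanced accuracy = mean of per-class recall.
  setosa: recall = 19/31 = 0.61290
  versicolor: recall = 28/54 = 0.51852
  virginica: recall = 24/30 = 0.80000
Mean = (0.61290 + 0.51852 + 0.80000) / 3 = 0.6438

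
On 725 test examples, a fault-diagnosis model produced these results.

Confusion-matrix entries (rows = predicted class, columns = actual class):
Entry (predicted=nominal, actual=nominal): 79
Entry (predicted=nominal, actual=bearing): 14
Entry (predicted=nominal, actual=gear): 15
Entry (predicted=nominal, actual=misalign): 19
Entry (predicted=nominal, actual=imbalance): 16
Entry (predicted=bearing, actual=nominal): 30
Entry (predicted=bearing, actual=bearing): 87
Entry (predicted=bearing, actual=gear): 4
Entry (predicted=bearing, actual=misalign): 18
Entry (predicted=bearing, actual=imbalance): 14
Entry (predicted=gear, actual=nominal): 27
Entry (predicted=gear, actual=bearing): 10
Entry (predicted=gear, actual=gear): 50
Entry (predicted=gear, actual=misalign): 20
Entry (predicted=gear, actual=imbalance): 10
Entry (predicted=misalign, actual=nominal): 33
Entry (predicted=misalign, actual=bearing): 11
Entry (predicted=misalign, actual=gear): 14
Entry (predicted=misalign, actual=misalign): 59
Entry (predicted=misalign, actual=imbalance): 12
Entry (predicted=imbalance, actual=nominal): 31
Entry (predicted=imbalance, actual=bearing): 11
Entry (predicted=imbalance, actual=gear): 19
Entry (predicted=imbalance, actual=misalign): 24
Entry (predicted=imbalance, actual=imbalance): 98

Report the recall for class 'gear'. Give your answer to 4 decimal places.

One-vs-rest for 'gear': TP = diagonal; FP = other classes predicted 'gear'; FN = 'gear' predicted as other.
recall = TP/(TP+FN).
gear: TP=50, FN=15+4+14+19=52 → 50/102 = 0.49020

0.4902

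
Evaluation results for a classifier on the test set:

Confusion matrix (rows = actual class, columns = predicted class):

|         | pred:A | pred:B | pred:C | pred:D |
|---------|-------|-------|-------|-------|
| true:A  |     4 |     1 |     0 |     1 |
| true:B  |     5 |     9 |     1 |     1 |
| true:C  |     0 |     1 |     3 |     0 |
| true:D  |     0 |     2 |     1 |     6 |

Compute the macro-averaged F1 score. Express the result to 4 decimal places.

Per-class F1 score (2·TP/(2·TP+FP+FN)):
  A: TP=4, FP=5+0+0=5, FN=1+0+1=2 → 8/15 = 0.53333
  B: TP=9, FP=1+1+2=4, FN=5+1+1=7 → 18/29 = 0.62069
  C: TP=3, FP=0+1+1=2, FN=0+1+0=1 → 6/9 = 0.66667
  D: TP=6, FP=1+1+0=2, FN=0+2+1=3 → 12/17 = 0.70588
Macro-F1 score = mean = (0.53333 + 0.62069 + 0.66667 + 0.70588) / 4 = 0.6316

0.6316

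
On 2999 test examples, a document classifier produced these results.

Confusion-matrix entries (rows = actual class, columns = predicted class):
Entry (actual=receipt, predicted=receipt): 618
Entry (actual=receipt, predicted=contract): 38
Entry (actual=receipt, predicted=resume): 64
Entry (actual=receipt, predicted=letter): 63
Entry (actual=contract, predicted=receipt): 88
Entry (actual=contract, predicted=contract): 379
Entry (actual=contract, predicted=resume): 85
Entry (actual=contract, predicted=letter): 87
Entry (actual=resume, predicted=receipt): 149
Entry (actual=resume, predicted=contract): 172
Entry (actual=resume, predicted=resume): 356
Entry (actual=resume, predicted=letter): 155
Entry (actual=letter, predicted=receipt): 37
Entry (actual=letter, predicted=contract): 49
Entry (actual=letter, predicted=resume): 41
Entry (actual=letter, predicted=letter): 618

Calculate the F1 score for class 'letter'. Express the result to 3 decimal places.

0.741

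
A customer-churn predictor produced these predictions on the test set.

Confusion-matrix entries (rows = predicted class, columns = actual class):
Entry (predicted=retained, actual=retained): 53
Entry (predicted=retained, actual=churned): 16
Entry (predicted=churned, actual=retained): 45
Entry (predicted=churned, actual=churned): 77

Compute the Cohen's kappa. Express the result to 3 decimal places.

0.366

Observed agreement pₒ = trace/N = 130/191 = 0.6806
Expected agreement pₑ = Σ (rowᵢ·colᵢ)/N² = (98·69 + 93·122)/191² = 0.4964
κ = (pₒ − pₑ)/(1 − pₑ) = (0.6806 − 0.4964)/(1 − 0.4964) = 0.366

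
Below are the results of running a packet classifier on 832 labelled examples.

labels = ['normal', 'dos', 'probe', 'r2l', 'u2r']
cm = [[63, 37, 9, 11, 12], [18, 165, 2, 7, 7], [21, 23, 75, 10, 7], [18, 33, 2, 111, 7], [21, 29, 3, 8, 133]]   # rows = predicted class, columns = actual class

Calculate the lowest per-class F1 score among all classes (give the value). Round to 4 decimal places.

Per-class F1 score (2·TP/(2·TP+FP+FN)):
  normal: TP=63, FP=37+9+11+12=69, FN=18+21+18+21=78 → 126/273 = 0.46154
  dos: TP=165, FP=18+2+7+7=34, FN=37+23+33+29=122 → 330/486 = 0.67901
  probe: TP=75, FP=21+23+10+7=61, FN=9+2+2+3=16 → 150/227 = 0.66079
  r2l: TP=111, FP=18+33+2+7=60, FN=11+7+10+8=36 → 222/318 = 0.69811
  u2r: TP=133, FP=21+29+3+8=61, FN=12+7+7+7=33 → 266/360 = 0.73889
Lowest is class 'normal' with F1 score = 0.4615.

0.4615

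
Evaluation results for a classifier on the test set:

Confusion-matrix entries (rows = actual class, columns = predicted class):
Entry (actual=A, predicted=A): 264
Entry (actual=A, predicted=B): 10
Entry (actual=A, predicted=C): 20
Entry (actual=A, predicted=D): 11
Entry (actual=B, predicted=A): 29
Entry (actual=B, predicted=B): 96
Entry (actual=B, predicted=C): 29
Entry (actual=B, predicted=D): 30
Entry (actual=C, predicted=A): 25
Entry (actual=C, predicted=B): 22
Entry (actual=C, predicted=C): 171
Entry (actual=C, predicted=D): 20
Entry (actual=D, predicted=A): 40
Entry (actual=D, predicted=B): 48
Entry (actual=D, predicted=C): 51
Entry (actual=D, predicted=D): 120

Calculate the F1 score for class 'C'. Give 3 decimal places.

0.672

F1 score = 2·TP/(2·TP+FP+FN).
C: TP=171, FP=20+29+51=100, FN=25+22+20=67 → 342/509 = 0.6719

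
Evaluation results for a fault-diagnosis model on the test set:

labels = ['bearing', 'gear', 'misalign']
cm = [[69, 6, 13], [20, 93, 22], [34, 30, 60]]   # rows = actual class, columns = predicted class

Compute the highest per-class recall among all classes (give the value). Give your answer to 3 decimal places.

Per-class recall (TP/(TP+FN)):
  bearing: TP=69, FN=6+13=19 → 69/88 = 0.7841
  gear: TP=93, FN=20+22=42 → 93/135 = 0.6889
  misalign: TP=60, FN=34+30=64 → 60/124 = 0.4839
Highest is class 'bearing' with recall = 0.784.

0.784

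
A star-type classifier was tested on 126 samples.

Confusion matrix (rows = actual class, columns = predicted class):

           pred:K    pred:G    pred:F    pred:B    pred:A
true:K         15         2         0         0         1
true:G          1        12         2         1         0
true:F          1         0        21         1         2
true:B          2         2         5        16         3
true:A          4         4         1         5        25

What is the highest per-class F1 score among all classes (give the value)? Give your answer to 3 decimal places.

0.778

Per-class F1 score (2·TP/(2·TP+FP+FN)):
  K: TP=15, FP=1+1+2+4=8, FN=2+0+0+1=3 → 30/41 = 0.7317
  G: TP=12, FP=2+0+2+4=8, FN=1+2+1+0=4 → 24/36 = 0.6667
  F: TP=21, FP=0+2+5+1=8, FN=1+0+1+2=4 → 42/54 = 0.7778
  B: TP=16, FP=0+1+1+5=7, FN=2+2+5+3=12 → 32/51 = 0.6275
  A: TP=25, FP=1+0+2+3=6, FN=4+4+1+5=14 → 50/70 = 0.7143
Highest is class 'F' with F1 score = 0.778.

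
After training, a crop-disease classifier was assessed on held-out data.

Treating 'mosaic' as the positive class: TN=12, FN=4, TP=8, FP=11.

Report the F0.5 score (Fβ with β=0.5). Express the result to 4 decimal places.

0.4545

Fβ = (1+β²)·TP / ((1+β²)·TP + β²·FN + FP), with β²=1/4
= 1.25·8 / (1.25·8 + 0.25·4 + 11) = 0.4545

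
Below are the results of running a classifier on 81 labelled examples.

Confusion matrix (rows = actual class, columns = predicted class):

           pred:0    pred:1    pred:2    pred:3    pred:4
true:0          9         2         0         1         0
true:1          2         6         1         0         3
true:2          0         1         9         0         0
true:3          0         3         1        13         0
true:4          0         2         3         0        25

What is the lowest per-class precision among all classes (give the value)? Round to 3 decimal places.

0.429

Per-class precision (TP/(TP+FP)):
  0: TP=9, FP=2+0+0+0=2 → 9/11 = 0.8182
  1: TP=6, FP=2+1+3+2=8 → 6/14 = 0.4286
  2: TP=9, FP=0+1+1+3=5 → 9/14 = 0.6429
  3: TP=13, FP=1+0+0+0=1 → 13/14 = 0.9286
  4: TP=25, FP=0+3+0+0=3 → 25/28 = 0.8929
Lowest is class '1' with precision = 0.429.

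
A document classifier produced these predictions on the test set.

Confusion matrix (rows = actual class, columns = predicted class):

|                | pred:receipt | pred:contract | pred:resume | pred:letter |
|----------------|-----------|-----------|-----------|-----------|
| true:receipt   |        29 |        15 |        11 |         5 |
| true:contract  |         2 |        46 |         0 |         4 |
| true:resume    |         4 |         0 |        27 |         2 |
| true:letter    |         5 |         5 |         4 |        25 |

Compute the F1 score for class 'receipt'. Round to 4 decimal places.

F1 score = 2·TP/(2·TP+FP+FN).
receipt: TP=29, FP=2+4+5=11, FN=15+11+5=31 → 58/100 = 0.58000

0.5800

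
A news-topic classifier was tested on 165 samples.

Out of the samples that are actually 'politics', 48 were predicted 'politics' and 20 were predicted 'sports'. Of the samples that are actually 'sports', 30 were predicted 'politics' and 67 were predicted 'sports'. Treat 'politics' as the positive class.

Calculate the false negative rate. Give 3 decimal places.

FNR = FN/(FN+TP) = 20/(20+48) = 0.294

0.294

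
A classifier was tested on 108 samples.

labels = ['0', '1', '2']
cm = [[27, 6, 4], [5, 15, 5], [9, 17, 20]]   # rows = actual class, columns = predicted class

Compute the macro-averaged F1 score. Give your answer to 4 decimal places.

0.5673

Per-class F1 score (2·TP/(2·TP+FP+FN)):
  0: TP=27, FP=5+9=14, FN=6+4=10 → 54/78 = 0.69231
  1: TP=15, FP=6+17=23, FN=5+5=10 → 30/63 = 0.47619
  2: TP=20, FP=4+5=9, FN=9+17=26 → 40/75 = 0.53333
Macro-F1 score = mean = (0.69231 + 0.47619 + 0.53333) / 3 = 0.5673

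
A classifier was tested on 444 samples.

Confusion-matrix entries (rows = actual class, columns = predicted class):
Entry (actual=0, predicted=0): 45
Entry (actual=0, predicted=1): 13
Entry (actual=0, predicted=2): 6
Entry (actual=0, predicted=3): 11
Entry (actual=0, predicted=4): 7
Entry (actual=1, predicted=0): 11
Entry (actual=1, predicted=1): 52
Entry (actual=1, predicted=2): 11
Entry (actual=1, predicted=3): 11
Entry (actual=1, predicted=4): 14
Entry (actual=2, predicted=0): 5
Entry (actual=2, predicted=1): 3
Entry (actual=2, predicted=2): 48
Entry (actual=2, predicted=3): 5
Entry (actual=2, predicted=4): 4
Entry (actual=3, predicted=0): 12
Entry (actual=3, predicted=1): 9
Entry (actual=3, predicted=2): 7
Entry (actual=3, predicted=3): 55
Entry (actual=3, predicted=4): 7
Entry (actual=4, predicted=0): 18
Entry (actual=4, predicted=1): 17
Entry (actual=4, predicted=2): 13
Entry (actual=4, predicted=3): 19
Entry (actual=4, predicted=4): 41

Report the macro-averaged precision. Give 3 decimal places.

Per-class precision (TP/(TP+FP)):
  0: TP=45, FP=11+5+12+18=46 → 45/91 = 0.4945
  1: TP=52, FP=13+3+9+17=42 → 52/94 = 0.5532
  2: TP=48, FP=6+11+7+13=37 → 48/85 = 0.5647
  3: TP=55, FP=11+11+5+19=46 → 55/101 = 0.5446
  4: TP=41, FP=7+14+4+7=32 → 41/73 = 0.5616
Macro-precision = mean = (0.4945 + 0.5532 + 0.5647 + 0.5446 + 0.5616) / 5 = 0.544

0.544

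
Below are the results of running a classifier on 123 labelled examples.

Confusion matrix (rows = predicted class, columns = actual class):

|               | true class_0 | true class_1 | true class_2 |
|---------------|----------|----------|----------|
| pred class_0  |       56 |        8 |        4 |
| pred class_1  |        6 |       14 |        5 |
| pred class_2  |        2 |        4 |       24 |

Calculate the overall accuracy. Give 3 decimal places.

0.764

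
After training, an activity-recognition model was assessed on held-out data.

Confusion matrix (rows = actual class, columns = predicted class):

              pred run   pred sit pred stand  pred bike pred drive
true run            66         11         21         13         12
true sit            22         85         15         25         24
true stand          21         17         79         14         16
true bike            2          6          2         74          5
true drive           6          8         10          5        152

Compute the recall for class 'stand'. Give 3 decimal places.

One-vs-rest for 'stand': TP = diagonal; FP = other classes predicted 'stand'; FN = 'stand' predicted as other.
recall = TP/(TP+FN).
stand: TP=79, FN=21+17+14+16=68 → 79/147 = 0.5374

0.537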